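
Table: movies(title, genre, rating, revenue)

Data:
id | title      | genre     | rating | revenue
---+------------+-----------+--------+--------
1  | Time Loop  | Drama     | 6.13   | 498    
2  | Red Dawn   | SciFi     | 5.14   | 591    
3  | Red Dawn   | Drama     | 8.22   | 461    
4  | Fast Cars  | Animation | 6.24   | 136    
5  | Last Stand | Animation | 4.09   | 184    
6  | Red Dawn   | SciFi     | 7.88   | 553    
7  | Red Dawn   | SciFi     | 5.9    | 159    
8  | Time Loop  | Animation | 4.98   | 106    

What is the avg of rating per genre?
SELECT genre, AVG(rating) as result
FROM movies
GROUP BY genre

Result:
  Animation: 5.10
  Drama: 7.18
  SciFi: 6.31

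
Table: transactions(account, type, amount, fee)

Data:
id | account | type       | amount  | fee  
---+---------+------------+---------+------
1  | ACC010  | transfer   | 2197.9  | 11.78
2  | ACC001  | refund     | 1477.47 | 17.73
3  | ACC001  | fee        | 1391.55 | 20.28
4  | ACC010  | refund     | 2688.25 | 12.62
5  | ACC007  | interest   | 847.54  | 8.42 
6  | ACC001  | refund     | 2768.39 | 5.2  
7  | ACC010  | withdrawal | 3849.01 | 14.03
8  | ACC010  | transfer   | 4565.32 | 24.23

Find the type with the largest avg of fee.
SELECT type, AVG(fee) as val
FROM transactions
GROUP BY type
ORDER BY val DESC
LIMIT 1

Result: fee with avg(fee) = 20.28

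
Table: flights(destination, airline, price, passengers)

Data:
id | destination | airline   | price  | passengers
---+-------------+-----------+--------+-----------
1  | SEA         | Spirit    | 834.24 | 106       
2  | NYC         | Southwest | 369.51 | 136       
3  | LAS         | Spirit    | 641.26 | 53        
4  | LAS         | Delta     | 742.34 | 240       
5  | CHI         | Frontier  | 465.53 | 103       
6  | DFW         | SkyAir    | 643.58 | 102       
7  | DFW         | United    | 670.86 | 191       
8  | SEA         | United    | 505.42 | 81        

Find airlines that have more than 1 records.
SELECT airline, COUNT(*) as cnt
FROM flights
GROUP BY airline
HAVING COUNT(*) > 1

Result:
  Spirit: 2
  United: 2

Note: HAVING filters groups after aggregation, WHERE filters rows before.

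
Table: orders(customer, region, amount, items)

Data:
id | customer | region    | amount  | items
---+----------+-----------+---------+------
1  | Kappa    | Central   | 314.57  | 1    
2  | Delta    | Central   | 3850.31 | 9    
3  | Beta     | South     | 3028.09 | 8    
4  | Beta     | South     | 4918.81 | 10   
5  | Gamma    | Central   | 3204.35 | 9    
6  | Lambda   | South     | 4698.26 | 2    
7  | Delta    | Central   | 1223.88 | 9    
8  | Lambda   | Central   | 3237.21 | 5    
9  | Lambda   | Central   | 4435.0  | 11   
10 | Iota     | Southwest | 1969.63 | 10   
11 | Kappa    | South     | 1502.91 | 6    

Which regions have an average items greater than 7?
SELECT region, AVG(items)
FROM orders
GROUP BY region
HAVING AVG(items) > 7

Result:
  Central: avg=7.33
  Southwest: avg=10.00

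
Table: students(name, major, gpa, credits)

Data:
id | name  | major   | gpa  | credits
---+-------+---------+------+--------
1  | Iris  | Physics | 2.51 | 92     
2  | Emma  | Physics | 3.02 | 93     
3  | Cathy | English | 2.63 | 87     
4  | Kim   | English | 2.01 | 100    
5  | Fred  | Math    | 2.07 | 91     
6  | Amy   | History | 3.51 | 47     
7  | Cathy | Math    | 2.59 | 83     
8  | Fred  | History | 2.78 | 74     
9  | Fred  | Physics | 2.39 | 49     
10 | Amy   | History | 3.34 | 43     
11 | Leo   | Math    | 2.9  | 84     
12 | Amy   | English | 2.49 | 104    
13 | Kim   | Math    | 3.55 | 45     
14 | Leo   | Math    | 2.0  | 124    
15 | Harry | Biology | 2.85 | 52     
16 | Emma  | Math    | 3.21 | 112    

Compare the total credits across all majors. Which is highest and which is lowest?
SELECT major, SUM(credits)
FROM students
GROUP BY major
ORDER BY SUM(credits)

All groups:
  Biology: 52
  History: 164
  Physics: 234
  English: 291
  Math: 539

Highest: Math (539)
Lowest: Biology (52)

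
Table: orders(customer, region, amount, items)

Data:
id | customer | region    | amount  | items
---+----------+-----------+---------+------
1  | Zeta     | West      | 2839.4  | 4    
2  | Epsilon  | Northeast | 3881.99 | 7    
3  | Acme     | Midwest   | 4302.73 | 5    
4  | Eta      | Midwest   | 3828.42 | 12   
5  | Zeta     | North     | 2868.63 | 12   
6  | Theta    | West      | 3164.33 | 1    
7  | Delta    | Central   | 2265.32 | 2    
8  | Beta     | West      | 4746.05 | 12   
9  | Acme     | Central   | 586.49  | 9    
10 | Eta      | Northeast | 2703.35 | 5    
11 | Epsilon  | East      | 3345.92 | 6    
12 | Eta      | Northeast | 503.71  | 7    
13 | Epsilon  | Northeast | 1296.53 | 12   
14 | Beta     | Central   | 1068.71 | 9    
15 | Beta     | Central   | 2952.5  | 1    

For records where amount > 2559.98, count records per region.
SELECT region, COUNT(*)
FROM orders
WHERE amount > 2559.98
GROUP BY region

Note: WHERE filters rows before grouping.

Result:
  Central: 1
  East: 1
  Midwest: 2
  North: 1
  Northeast: 2
  West: 3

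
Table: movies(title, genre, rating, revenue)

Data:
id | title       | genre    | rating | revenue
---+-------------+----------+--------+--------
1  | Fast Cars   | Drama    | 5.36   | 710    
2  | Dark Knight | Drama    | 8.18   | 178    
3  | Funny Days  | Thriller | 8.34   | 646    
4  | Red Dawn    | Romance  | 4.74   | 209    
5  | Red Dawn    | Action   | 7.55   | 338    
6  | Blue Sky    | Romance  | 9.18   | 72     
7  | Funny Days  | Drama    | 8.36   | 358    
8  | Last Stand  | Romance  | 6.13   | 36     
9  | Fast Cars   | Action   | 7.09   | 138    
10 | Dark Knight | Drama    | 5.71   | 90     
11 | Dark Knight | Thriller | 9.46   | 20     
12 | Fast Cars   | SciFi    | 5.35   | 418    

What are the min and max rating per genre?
SELECT genre, MIN(rating), MAX(rating)
FROM movies
GROUP BY genre

Result:
  Action: min=7.09, max=7.55
  Drama: min=5.36, max=8.36
  Romance: min=4.74, max=9.18
  SciFi: min=5.35, max=5.35
  Thriller: min=8.34, max=9.46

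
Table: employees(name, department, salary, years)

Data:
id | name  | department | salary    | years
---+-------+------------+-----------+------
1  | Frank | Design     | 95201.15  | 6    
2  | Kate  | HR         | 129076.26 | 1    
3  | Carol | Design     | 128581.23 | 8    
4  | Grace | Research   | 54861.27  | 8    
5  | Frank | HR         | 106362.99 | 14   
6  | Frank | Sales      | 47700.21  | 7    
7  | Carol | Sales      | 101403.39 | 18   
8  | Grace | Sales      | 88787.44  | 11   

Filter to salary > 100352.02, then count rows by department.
SELECT department, COUNT(*)
FROM employees
WHERE salary > 100352.02
GROUP BY department

Note: WHERE filters rows before grouping.

Result:
  Design: 1
  HR: 2
  Sales: 1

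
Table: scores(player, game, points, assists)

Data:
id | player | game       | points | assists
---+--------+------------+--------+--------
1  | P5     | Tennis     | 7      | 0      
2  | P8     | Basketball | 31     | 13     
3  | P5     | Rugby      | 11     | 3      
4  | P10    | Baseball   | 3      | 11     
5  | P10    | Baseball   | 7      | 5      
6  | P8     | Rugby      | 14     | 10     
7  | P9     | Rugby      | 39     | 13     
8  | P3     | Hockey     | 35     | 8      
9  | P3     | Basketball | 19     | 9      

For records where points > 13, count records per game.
SELECT game, COUNT(*)
FROM scores
WHERE points > 13
GROUP BY game

Note: WHERE filters rows before grouping.

Result:
  Basketball: 2
  Hockey: 1
  Rugby: 2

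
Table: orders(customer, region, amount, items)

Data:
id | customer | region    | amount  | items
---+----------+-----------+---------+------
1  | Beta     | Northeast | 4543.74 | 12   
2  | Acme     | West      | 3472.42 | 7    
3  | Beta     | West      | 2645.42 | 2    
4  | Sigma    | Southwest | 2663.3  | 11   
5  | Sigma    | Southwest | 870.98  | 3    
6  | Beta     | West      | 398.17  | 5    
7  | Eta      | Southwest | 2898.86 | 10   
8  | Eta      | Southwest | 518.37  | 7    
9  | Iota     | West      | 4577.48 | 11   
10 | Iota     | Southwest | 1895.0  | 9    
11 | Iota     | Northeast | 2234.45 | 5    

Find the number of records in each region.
SELECT region, COUNT(*) as count
FROM orders
GROUP BY region

Result:
  Northeast: 2
  Southwest: 5
  West: 4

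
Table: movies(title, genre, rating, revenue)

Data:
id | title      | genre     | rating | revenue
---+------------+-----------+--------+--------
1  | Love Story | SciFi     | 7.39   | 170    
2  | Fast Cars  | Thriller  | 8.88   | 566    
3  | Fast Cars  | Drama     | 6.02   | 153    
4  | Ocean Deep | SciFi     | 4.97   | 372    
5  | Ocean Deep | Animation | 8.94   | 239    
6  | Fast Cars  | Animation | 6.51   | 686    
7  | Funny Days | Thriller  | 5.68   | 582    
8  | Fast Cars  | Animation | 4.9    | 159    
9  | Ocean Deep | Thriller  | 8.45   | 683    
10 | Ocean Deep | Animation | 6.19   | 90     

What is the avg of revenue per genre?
SELECT genre, AVG(revenue) as result
FROM movies
GROUP BY genre

Result:
  Animation: 293.50
  Drama: 153.00
  SciFi: 271.00
  Thriller: 610.33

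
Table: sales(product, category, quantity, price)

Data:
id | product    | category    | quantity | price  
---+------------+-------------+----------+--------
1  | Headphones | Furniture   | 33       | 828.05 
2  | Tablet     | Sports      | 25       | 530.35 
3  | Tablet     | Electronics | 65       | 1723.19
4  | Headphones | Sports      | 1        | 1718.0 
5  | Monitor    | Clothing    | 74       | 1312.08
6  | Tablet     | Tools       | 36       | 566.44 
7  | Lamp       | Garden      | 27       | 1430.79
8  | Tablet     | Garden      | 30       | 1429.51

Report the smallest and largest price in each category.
SELECT category, MIN(price), MAX(price)
FROM sales
GROUP BY category

Result:
  Clothing: min=1312.08, max=1312.08
  Electronics: min=1723.19, max=1723.19
  Furniture: min=828.05, max=828.05
  Garden: min=1429.51, max=1430.79
  Sports: min=530.35, max=1718.00
  Tools: min=566.44, max=566.44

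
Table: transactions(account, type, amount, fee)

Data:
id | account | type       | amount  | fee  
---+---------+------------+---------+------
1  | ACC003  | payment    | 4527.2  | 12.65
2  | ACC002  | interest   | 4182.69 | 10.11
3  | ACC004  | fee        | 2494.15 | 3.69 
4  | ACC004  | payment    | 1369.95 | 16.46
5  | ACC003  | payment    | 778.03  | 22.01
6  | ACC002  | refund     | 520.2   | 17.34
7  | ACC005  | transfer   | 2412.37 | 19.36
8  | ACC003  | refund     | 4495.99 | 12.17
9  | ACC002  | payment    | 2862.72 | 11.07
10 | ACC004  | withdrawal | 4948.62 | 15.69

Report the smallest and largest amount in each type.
SELECT type, MIN(amount), MAX(amount)
FROM transactions
GROUP BY type

Result:
  fee: min=2494.15, max=2494.15
  interest: min=4182.69, max=4182.69
  payment: min=778.03, max=4527.20
  refund: min=520.20, max=4495.99
  transfer: min=2412.37, max=2412.37
  withdrawal: min=4948.62, max=4948.62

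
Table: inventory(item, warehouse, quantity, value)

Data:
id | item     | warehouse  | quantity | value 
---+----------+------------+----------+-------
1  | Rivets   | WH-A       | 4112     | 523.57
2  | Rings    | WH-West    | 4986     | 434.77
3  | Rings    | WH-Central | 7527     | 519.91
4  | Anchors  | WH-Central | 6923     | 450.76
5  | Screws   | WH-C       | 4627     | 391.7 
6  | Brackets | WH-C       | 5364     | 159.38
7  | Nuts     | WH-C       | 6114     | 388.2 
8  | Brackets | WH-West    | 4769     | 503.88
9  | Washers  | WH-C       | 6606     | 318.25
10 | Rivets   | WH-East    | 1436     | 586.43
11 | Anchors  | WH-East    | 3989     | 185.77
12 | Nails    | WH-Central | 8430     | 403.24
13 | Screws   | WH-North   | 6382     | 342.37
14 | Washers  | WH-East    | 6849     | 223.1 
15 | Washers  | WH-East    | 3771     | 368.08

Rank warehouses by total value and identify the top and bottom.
SELECT warehouse, SUM(value)
FROM inventory
GROUP BY warehouse
ORDER BY SUM(value)

All groups:
  WH-North: 342.37
  WH-A: 523.57
  WH-West: 938.65
  WH-C: 1257.53
  WH-East: 1363.38
  WH-Central: 1373.91

Highest: WH-Central (1373.91)
Lowest: WH-North (342.37)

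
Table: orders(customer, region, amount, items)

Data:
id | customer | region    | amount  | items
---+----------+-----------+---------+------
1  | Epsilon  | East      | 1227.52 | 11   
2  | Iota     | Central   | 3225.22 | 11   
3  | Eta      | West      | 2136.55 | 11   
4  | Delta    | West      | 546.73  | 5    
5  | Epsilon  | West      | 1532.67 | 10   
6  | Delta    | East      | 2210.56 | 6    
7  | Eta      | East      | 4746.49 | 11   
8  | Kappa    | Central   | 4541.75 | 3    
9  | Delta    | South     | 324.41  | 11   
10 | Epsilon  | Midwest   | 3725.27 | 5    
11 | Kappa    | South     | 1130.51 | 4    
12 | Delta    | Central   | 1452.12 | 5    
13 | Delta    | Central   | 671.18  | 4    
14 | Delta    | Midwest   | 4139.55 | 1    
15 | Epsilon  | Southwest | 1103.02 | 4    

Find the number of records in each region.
SELECT region, COUNT(*) as count
FROM orders
GROUP BY region

Result:
  Central: 4
  East: 3
  Midwest: 2
  South: 2
  Southwest: 1
  West: 3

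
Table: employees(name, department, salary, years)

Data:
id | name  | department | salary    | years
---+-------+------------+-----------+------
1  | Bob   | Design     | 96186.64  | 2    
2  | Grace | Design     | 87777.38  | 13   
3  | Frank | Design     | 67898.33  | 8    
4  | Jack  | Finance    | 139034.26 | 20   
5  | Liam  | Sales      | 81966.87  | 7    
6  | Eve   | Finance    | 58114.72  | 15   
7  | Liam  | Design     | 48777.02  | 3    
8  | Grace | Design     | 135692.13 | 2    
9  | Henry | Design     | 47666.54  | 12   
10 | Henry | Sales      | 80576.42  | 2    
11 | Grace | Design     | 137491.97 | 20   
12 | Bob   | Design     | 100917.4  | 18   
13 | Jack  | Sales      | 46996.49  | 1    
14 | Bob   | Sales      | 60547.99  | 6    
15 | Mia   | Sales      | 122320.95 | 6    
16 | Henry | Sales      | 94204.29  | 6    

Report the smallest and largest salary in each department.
SELECT department, MIN(salary), MAX(salary)
FROM employees
GROUP BY department

Result:
  Design: min=47666.54, max=137491.97
  Finance: min=58114.72, max=139034.26
  Sales: min=46996.49, max=122320.95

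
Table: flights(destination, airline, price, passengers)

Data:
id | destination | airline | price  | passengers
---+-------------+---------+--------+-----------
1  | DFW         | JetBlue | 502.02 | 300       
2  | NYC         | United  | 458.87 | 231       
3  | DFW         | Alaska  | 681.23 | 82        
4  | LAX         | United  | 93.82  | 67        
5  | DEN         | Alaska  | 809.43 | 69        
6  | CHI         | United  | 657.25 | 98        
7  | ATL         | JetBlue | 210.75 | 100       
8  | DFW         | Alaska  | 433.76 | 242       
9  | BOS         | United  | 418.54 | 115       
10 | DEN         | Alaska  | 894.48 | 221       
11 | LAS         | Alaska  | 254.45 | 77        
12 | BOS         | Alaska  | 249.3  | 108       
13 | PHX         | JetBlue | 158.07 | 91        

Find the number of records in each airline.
SELECT airline, COUNT(*) as count
FROM flights
GROUP BY airline

Result:
  Alaska: 6
  JetBlue: 3
  United: 4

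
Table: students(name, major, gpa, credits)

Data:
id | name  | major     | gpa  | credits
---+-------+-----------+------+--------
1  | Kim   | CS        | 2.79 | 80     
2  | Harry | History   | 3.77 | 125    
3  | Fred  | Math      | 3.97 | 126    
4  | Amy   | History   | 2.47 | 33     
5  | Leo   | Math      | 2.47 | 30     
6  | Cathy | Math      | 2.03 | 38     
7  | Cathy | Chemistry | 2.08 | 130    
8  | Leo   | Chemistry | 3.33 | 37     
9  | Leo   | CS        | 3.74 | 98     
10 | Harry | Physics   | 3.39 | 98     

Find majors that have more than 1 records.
SELECT major, COUNT(*) as cnt
FROM students
GROUP BY major
HAVING COUNT(*) > 1

Result:
  CS: 2
  Chemistry: 2
  History: 2
  Math: 3

Note: HAVING filters groups after aggregation, WHERE filters rows before.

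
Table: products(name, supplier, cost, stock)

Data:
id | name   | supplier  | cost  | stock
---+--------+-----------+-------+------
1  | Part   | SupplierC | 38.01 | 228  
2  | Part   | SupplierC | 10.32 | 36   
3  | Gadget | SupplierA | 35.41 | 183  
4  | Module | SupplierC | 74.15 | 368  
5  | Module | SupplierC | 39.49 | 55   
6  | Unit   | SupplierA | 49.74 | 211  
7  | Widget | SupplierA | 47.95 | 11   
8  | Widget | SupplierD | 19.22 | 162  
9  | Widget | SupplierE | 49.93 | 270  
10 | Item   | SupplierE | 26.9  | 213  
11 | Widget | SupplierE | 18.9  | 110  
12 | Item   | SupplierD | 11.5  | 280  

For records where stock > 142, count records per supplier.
SELECT supplier, COUNT(*)
FROM products
WHERE stock > 142
GROUP BY supplier

Note: WHERE filters rows before grouping.

Result:
  SupplierA: 2
  SupplierC: 2
  SupplierD: 2
  SupplierE: 2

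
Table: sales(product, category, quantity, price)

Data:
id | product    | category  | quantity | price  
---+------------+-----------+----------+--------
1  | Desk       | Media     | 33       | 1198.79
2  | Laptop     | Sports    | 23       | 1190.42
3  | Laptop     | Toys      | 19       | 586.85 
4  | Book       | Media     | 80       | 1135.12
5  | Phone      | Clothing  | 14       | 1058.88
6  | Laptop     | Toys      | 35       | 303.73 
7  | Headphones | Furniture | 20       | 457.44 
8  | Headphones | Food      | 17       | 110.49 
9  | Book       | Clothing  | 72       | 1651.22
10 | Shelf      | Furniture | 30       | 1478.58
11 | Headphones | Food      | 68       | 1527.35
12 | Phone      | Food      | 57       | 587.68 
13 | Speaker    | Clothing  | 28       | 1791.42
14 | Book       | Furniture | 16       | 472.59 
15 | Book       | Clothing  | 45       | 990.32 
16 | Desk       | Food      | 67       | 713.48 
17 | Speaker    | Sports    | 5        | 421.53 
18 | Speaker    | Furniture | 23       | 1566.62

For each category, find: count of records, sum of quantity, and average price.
SELECT category,
       COUNT(*) as cnt,
       SUM(quantity) as total_quantity,
       AVG(price) as avg_price
FROM sales
GROUP BY category

Result:
  Clothing: 4 records, 159 total quantity, 1372.96 avg price
  Food: 4 records, 209 total quantity, 734.75 avg price
  Furniture: 4 records, 89 total quantity, 993.81 avg price
  Media: 2 records, 113 total quantity, 1166.96 avg price
  Sports: 2 records, 28 total quantity, 805.98 avg price
  Toys: 2 records, 54 total quantity, 445.29 avg price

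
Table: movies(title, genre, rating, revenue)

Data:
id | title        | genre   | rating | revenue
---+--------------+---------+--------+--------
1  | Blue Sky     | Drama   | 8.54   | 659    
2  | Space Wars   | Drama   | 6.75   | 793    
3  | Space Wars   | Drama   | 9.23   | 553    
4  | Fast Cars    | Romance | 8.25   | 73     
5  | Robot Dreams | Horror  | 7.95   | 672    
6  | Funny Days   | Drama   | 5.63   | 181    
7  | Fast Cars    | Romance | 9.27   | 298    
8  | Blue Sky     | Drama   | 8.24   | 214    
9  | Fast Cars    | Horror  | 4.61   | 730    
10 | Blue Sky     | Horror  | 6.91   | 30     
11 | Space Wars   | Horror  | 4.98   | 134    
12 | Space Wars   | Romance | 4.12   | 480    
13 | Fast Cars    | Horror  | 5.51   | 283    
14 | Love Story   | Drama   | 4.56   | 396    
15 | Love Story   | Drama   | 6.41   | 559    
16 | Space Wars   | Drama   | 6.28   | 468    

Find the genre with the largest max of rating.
SELECT genre, MAX(rating) as val
FROM movies
GROUP BY genre
ORDER BY val DESC
LIMIT 1

Result: Romance with max(rating) = 9.27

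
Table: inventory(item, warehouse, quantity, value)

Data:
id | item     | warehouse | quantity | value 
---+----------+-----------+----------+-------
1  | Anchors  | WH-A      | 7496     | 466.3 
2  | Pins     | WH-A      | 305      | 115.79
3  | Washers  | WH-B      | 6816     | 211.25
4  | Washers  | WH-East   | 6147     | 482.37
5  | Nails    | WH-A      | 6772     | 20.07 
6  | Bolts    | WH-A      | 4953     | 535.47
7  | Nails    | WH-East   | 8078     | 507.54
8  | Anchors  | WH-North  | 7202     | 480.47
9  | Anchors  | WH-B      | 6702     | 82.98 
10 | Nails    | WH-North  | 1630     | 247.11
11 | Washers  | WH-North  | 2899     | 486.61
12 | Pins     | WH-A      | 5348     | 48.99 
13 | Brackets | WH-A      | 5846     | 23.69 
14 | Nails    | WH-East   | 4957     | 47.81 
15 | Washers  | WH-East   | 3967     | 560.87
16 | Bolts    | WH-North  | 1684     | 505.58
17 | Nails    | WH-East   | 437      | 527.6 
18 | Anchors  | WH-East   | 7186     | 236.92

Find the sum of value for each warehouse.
SELECT warehouse, SUM(value) as result
FROM inventory
GROUP BY warehouse

Result:
  WH-A: 1210.31
  WH-B: 294.23
  WH-East: 2363.11
  WH-North: 1719.77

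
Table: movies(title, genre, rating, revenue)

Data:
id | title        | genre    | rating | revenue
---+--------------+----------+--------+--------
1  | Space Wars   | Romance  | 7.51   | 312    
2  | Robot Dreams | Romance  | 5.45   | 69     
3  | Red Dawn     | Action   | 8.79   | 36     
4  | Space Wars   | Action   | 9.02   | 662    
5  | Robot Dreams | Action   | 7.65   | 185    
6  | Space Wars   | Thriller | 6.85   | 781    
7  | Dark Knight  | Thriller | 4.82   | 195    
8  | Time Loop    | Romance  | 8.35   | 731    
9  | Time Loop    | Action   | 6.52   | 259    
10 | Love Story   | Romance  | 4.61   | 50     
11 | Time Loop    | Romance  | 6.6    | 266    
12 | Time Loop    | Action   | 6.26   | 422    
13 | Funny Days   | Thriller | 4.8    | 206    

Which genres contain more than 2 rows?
SELECT genre, COUNT(*) as cnt
FROM movies
GROUP BY genre
HAVING COUNT(*) > 2

Result:
  Action: 5
  Romance: 5
  Thriller: 3

Note: HAVING filters groups after aggregation, WHERE filters rows before.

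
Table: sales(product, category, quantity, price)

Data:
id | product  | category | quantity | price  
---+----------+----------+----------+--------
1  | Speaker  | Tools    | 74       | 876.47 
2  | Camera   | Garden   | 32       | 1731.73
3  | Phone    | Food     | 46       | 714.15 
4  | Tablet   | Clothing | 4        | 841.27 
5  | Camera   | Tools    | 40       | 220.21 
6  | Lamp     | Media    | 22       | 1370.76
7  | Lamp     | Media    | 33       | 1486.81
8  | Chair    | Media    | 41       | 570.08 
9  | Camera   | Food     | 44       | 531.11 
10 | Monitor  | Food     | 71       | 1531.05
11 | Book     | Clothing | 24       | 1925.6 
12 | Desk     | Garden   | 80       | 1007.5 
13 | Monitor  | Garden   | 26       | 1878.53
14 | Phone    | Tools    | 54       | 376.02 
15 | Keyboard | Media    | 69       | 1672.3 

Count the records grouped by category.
SELECT category, COUNT(*) as count
FROM sales
GROUP BY category

Result:
  Clothing: 2
  Food: 3
  Garden: 3
  Media: 4
  Tools: 3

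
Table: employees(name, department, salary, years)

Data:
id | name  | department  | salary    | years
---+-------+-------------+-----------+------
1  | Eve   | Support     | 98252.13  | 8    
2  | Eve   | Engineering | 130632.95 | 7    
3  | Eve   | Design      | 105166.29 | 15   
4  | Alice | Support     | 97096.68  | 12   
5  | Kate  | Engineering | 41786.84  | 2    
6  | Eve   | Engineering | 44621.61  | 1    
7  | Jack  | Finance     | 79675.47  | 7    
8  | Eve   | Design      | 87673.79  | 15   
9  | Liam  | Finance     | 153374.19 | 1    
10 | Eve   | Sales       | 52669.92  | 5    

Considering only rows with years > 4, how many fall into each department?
SELECT department, COUNT(*)
FROM employees
WHERE years > 4
GROUP BY department

Note: WHERE filters rows before grouping.

Result:
  Design: 2
  Engineering: 1
  Finance: 1
  Sales: 1
  Support: 2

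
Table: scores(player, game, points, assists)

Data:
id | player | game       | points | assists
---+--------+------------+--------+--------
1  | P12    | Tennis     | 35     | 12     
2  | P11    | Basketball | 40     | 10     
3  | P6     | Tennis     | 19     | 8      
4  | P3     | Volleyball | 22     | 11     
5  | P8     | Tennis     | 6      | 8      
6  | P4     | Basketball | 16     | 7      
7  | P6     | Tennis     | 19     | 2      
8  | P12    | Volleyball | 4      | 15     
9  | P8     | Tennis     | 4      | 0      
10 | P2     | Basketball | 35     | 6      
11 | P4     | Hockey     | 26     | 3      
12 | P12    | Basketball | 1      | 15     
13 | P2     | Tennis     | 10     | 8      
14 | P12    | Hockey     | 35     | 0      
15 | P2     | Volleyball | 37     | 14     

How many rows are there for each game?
SELECT game, COUNT(*) as count
FROM scores
GROUP BY game

Result:
  Basketball: 4
  Hockey: 2
  Tennis: 6
  Volleyball: 3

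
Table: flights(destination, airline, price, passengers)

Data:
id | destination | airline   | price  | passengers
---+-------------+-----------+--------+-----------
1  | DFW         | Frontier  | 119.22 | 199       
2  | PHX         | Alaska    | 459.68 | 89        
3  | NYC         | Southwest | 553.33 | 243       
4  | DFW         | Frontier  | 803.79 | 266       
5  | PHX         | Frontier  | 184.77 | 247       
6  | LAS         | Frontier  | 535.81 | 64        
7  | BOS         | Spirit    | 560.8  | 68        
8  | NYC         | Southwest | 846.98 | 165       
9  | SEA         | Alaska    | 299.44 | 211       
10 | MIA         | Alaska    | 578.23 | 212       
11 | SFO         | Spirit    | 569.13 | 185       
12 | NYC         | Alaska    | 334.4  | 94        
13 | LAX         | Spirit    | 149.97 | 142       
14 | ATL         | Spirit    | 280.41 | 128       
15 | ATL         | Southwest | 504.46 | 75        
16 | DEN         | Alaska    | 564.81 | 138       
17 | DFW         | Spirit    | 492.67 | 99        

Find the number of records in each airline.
SELECT airline, COUNT(*) as count
FROM flights
GROUP BY airline

Result:
  Alaska: 5
  Frontier: 4
  Southwest: 3
  Spirit: 5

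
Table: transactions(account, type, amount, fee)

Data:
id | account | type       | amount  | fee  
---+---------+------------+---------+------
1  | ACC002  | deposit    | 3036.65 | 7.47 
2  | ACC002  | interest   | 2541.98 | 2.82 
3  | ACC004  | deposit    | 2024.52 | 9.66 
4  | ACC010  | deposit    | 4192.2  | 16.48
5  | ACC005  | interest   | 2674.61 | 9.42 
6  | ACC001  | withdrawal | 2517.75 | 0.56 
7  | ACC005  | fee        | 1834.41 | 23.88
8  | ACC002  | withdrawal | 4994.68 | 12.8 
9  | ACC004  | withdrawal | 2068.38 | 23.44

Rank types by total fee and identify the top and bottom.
SELECT type, SUM(fee)
FROM transactions
GROUP BY type
ORDER BY SUM(fee)

All groups:
  interest: 12.24
  fee: 23.88
  deposit: 33.61
  withdrawal: 36.80

Highest: withdrawal (36.80)
Lowest: interest (12.24)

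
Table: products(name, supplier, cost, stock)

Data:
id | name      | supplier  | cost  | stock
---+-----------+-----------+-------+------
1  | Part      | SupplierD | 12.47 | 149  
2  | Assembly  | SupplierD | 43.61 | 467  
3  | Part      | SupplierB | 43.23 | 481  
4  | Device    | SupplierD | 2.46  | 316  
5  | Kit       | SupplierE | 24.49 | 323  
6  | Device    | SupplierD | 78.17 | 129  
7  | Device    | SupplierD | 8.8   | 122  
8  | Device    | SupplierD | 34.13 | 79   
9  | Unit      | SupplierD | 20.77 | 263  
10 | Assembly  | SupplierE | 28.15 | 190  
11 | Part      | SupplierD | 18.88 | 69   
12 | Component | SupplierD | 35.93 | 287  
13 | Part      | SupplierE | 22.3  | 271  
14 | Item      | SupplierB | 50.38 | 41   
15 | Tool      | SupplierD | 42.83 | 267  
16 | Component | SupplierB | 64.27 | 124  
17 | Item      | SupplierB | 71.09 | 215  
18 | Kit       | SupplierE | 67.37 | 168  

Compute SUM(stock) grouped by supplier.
SELECT supplier, SUM(stock) as result
FROM products
GROUP BY supplier

Result:
  SupplierB: 861
  SupplierD: 2148
  SupplierE: 952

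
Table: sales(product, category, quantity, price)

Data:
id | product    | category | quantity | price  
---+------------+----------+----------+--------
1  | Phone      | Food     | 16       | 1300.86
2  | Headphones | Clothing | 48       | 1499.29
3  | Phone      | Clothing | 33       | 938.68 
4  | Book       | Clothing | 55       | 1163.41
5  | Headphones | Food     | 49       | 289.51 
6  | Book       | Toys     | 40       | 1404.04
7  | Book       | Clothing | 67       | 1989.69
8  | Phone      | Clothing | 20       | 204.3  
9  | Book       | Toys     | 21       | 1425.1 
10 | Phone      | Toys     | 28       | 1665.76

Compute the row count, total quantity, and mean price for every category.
SELECT category,
       COUNT(*) as cnt,
       SUM(quantity) as total_quantity,
       AVG(price) as avg_price
FROM sales
GROUP BY category

Result:
  Clothing: 5 records, 223 total quantity, 1159.07 avg price
  Food: 2 records, 65 total quantity, 795.19 avg price
  Toys: 3 records, 89 total quantity, 1498.30 avg price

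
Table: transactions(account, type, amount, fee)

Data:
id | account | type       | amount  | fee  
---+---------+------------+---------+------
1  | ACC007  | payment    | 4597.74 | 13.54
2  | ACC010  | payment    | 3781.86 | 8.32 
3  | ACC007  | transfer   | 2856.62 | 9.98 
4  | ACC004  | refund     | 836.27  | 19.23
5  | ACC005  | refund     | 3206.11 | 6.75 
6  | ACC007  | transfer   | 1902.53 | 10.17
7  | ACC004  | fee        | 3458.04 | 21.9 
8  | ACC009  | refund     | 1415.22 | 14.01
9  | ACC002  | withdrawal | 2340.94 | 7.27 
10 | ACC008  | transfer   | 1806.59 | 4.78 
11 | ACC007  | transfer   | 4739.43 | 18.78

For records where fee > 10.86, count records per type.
SELECT type, COUNT(*)
FROM transactions
WHERE fee > 10.86
GROUP BY type

Note: WHERE filters rows before grouping.

Result:
  fee: 1
  payment: 1
  refund: 2
  transfer: 1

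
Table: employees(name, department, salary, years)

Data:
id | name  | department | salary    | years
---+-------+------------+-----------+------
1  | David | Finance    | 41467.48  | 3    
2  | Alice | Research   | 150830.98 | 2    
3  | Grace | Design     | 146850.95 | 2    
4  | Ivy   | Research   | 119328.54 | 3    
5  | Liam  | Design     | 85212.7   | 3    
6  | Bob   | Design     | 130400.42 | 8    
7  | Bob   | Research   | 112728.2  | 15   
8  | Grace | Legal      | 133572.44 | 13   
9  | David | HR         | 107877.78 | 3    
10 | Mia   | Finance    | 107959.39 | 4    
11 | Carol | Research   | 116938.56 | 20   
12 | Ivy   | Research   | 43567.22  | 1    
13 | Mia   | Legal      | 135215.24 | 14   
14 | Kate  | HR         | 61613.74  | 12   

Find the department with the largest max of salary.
SELECT department, MAX(salary) as val
FROM employees
GROUP BY department
ORDER BY val DESC
LIMIT 1

Result: Research with max(salary) = 150830.98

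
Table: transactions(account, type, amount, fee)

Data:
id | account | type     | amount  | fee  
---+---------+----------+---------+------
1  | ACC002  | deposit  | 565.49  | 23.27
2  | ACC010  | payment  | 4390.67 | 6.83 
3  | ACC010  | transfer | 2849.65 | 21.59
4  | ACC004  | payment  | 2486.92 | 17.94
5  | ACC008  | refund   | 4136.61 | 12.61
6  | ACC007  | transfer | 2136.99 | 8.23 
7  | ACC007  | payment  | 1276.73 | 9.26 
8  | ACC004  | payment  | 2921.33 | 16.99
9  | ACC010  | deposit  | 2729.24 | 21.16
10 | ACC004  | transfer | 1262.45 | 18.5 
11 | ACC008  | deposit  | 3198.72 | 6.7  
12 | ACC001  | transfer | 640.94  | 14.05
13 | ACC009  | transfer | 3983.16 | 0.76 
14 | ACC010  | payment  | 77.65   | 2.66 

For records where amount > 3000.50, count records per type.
SELECT type, COUNT(*)
FROM transactions
WHERE amount > 3000.50
GROUP BY type

Note: WHERE filters rows before grouping.

Result:
  deposit: 1
  payment: 1
  refund: 1
  transfer: 1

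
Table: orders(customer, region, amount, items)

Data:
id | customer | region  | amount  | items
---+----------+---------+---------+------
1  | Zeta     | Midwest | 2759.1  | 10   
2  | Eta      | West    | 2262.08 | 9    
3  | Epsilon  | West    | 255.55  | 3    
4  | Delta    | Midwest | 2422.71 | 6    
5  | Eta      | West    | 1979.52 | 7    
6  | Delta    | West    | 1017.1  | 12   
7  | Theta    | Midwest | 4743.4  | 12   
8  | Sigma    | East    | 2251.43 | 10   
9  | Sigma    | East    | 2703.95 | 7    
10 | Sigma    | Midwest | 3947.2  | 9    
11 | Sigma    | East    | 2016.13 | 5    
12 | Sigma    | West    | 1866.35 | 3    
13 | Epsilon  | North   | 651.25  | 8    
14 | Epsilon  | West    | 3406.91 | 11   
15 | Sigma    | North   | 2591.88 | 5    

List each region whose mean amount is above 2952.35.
SELECT region, AVG(amount)
FROM orders
GROUP BY region
HAVING AVG(amount) > 2952.35

Result:
  Midwest: avg=3468.10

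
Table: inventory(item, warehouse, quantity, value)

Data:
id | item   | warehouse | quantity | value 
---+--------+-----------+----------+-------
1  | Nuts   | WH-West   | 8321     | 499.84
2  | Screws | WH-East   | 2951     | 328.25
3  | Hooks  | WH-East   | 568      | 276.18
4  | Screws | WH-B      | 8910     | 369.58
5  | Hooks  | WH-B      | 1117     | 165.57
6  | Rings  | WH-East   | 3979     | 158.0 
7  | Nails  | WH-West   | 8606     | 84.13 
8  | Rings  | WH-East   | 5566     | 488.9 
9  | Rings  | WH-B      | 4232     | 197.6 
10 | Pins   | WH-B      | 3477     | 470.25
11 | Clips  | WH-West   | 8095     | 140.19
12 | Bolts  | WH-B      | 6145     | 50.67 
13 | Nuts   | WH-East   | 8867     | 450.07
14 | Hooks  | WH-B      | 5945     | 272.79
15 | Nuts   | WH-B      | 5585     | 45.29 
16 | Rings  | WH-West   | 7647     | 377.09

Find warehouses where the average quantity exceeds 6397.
SELECT warehouse, AVG(quantity)
FROM inventory
GROUP BY warehouse
HAVING AVG(quantity) > 6397

Result:
  WH-West: avg=8167.25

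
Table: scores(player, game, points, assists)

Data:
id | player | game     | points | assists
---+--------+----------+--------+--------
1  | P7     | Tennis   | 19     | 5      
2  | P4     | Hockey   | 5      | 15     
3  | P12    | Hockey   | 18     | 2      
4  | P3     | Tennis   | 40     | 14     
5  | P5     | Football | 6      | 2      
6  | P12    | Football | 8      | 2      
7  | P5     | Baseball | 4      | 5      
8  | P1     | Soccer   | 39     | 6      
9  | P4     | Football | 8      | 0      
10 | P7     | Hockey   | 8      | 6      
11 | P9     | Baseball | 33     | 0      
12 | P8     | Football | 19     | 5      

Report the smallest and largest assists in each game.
SELECT game, MIN(assists), MAX(assists)
FROM scores
GROUP BY game

Result:
  Baseball: min=0, max=5
  Football: min=0, max=5
  Hockey: min=2, max=15
  Soccer: min=6, max=6
  Tennis: min=5, max=14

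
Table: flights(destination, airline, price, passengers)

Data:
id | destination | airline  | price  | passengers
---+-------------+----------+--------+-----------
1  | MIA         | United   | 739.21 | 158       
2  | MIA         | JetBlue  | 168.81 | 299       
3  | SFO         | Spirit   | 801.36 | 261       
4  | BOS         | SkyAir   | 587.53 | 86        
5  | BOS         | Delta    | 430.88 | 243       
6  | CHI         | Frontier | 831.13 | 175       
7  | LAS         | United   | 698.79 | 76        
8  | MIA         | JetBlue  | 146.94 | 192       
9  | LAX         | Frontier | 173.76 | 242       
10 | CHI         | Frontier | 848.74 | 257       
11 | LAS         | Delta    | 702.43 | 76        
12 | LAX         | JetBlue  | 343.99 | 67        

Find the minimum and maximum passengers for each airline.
SELECT airline, MIN(passengers), MAX(passengers)
FROM flights
GROUP BY airline

Result:
  Delta: min=76, max=243
  Frontier: min=175, max=257
  JetBlue: min=67, max=299
  SkyAir: min=86, max=86
  Spirit: min=261, max=261
  United: min=76, max=158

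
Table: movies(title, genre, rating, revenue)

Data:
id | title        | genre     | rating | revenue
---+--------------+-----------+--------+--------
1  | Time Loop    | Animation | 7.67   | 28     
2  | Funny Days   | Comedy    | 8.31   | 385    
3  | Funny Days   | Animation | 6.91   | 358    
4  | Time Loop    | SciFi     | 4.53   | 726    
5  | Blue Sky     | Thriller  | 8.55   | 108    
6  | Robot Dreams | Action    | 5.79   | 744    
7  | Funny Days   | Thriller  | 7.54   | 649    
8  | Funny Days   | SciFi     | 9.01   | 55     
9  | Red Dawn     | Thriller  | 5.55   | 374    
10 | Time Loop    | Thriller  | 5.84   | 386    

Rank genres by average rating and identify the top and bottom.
SELECT genre, AVG(rating)
FROM movies
GROUP BY genre
ORDER BY AVG(rating)

All groups:
  Action: 5.79
  SciFi: 6.77
  Thriller: 6.87
  Animation: 7.29
  Comedy: 8.31

Highest: Comedy (8.31)
Lowest: Action (5.79)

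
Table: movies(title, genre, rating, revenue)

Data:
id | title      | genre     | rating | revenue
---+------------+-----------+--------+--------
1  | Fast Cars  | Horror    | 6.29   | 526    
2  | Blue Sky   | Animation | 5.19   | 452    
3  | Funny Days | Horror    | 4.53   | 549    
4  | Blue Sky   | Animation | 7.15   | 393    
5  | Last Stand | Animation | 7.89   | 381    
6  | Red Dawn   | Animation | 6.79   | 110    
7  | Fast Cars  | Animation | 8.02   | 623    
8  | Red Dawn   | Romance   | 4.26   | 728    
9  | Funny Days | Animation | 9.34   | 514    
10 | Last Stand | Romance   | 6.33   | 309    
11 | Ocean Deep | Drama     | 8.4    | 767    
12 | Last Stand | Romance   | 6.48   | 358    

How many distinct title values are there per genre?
SELECT genre, COUNT(DISTINCT title)
FROM movies
GROUP BY genre

Result:
  Animation: 5 distinct
  Drama: 1 distinct
  Horror: 2 distinct
  Romance: 2 distinct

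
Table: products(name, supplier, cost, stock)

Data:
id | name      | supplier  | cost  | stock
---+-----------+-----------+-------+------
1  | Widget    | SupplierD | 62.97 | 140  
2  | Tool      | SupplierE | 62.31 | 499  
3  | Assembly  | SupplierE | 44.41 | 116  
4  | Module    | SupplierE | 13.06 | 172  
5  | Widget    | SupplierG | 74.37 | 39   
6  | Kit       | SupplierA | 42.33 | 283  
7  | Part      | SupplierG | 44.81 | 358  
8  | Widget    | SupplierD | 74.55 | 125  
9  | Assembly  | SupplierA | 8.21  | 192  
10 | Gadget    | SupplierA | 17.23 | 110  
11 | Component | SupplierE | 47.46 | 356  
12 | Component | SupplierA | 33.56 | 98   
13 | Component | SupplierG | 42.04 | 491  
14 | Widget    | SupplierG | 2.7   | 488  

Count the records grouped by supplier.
SELECT supplier, COUNT(*) as count
FROM products
GROUP BY supplier

Result:
  SupplierA: 4
  SupplierD: 2
  SupplierE: 4
  SupplierG: 4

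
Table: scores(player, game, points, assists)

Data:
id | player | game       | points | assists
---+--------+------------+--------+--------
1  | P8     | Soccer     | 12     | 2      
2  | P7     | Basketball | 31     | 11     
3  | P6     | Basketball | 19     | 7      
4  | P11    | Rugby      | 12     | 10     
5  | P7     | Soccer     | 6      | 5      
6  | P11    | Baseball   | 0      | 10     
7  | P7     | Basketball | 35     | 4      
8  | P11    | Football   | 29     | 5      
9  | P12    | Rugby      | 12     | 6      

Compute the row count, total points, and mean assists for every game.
SELECT game,
       COUNT(*) as cnt,
       SUM(points) as total_points,
       AVG(assists) as avg_assists
FROM scores
GROUP BY game

Result:
  Baseball: 1 records, 0 total points, 10.00 avg assists
  Basketball: 3 records, 85 total points, 7.33 avg assists
  Football: 1 records, 29 total points, 5.00 avg assists
  Rugby: 2 records, 24 total points, 8.00 avg assists
  Soccer: 2 records, 18 total points, 3.50 avg assists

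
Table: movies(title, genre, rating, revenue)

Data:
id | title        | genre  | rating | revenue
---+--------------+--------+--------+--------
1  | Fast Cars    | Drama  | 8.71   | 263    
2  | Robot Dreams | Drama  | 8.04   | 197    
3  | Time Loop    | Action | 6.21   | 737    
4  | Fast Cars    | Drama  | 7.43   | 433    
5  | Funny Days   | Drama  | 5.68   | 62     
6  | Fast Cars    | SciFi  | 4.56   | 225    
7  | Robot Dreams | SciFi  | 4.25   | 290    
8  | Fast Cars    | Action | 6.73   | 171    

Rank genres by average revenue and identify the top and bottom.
SELECT genre, AVG(revenue)
FROM movies
GROUP BY genre
ORDER BY AVG(revenue)

All groups:
  Drama: 238.75
  SciFi: 257.50
  Action: 454.00

Highest: Action (454.00)
Lowest: Drama (238.75)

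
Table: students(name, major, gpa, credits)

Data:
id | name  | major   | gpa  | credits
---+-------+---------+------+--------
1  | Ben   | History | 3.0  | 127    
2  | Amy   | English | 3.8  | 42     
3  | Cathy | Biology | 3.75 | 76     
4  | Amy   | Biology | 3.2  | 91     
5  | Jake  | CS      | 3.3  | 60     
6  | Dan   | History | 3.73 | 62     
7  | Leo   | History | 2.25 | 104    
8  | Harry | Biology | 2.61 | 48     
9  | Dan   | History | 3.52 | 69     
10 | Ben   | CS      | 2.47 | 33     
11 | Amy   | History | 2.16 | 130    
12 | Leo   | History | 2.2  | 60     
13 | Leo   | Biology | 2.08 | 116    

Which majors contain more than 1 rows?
SELECT major, COUNT(*) as cnt
FROM students
GROUP BY major
HAVING COUNT(*) > 1

Result:
  Biology: 4
  CS: 2
  History: 6

Note: HAVING filters groups after aggregation, WHERE filters rows before.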